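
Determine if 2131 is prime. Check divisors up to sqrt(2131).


Check divisors up to sqrt(2131) = 46.1628
No divisors found.
2131 is prime.

Yes, 2131 is prime


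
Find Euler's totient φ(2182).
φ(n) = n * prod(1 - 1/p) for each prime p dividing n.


2182 = 2 × 1091
Prime factors: 2, 1091
φ(2182) = 2182 × (1-1/2) × (1-1/1091)
= 2182 × 1/2 × 1090/1091 = 1090

φ(2182) = 1090


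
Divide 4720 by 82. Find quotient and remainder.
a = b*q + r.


4720 = 82 * 57 + 46
Check: 4674 + 46 = 4720

q = 57, r = 46


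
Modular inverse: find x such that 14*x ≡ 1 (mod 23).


Use the extended Euclidean algorithm on (23, 14); each row r = 23*s + 14*t:
r=23, s=1, t=0
r=14, s=0, t=1
q=1: r=9, s=1, t=-1   [23*(1) + 14*(-1) = 9]
q=1: r=5, s=-1, t=2   [23*(-1) + 14*(2) = 5]
q=1: r=4, s=2, t=-3   [23*(2) + 14*(-3) = 4]
q=1: r=1, s=-3, t=5   [23*(-3) + 14*(5) = 1]
q=4: r=0, s=14, t=-23   [23*(14) + 14*(-23) = 0]
GCD = 1 with t = 5, so 14*(5) ≡ 1 (mod 23)
Inverse = 5 mod 23 = 5
Check: 14 * 5 = 70 ≡ 1 (mod 23)

14^(-1) ≡ 5 (mod 23)


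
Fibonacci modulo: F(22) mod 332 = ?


F(k) mod 332 for k=1..22:
1, 1, 2, 3, 5, 8, 13, 21, 34, 55, 89, 144, 233, 45, 278, 323, 269, 260, 197, 125, 322, 115
F(22) mod 332 = 115


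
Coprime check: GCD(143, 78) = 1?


Euclidean algorithm:
143 = 1 * 78 + 65
78 = 1 * 65 + 13
65 = 5 * 13 + 0
GCD(143, 78) = 13

No, not coprime (GCD = 13)


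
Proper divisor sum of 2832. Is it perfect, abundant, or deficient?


Proper divisors: 1, 2, 3, 4, 6, 8, 12, 16, 24, 48, 59, 118, 177, 236, 354, 472, 708, 944, 1416
Sum = 1 + 2 + 3 + 4 + 6 + 8 + 12 + 16 + 24 + 48 + 59 + 118 + 177 + 236 + 354 + 472 + 708 + 944 + 1416 = 4608
4608 > 2832 → abundant

s(2832) = 4608 (abundant)


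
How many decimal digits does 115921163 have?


115921163 has 9 digits in base 10
floor(log10(115921163)) + 1 = floor(8.0642) + 1 = 9

9 digits (base 10)


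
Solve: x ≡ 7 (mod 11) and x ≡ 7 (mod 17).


M = 11*17 = 187
M1 = M/11 = 17, M2 = M/17 = 11
M1^(-1) mod 11 = 2, M2^(-1) mod 17 = 14
x = 7*17*2 + 7*11*14 = 1316
1316 mod 187 = 7
Check: 7 mod 11 = 7 ✓, 7 mod 17 = 7 ✓

x ≡ 7 (mod 187)


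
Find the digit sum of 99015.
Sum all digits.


9 + 9 + 0 + 1 + 5 = 24


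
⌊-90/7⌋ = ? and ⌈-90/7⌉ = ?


-90/7 = -12.8571
floor = -13
ceil = -12

floor = -13, ceil = -12


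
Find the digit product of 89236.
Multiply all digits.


8 × 9 × 2 × 3 × 6 = 2592


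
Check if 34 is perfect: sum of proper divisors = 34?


Proper divisors of 34: 1, 2, 17
Sum = 1 + 2 + 17 = 20

No, 34 is not perfect (20 ≠ 34)


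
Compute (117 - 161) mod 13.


117 - 161 = -44
-44 mod 13 = 8


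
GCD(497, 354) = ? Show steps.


497 = 1 * 354 + 143
354 = 2 * 143 + 68
143 = 2 * 68 + 7
68 = 9 * 7 + 5
7 = 1 * 5 + 2
5 = 2 * 2 + 1
2 = 2 * 1 + 0
GCD = 1


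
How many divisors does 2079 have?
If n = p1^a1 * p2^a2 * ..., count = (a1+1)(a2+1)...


2079 = 3^3 × 7^1 × 11^1
d(2079) = (3+1) × (1+1) × (1+1) = 16

16 divisors


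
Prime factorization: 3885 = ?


3885 / 3 = 1295
1295 / 5 = 259
259 / 7 = 37
37 / 37 = 1
3885 = 3 × 5 × 7 × 37


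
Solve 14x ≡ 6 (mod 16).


GCD(14, 16) = 2 divides 6
Divide: 7x ≡ 3 (mod 8)
x ≡ 5 (mod 8)


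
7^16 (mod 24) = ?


7^1 mod 24 = 7
7^2 mod 24 = 1
7^3 mod 24 = 7
7^4 mod 24 = 1
7^5 mod 24 = 7
7^6 mod 24 = 1
7^7 mod 24 = 7
7^8 mod 24 = 1
7^9 mod 24 = 7
7^10 mod 24 = 1
7^11 mod 24 = 7
7^12 mod 24 = 1
7^13 mod 24 = 7
7^14 mod 24 = 1
7^15 mod 24 = 7
7^16 mod 24 = 1


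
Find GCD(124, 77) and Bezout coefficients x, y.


Tabular extended Euclidean (each row: r = 124*s + 77*t):
r=124, s=1, t=0
r=77, s=0, t=1
q=1: r=47, s=1, t=-1   [124*(1) + 77*(-1) = 47]
q=1: r=30, s=-1, t=2   [124*(-1) + 77*(2) = 30]
q=1: r=17, s=2, t=-3   [124*(2) + 77*(-3) = 17]
q=1: r=13, s=-3, t=5   [124*(-3) + 77*(5) = 13]
q=1: r=4, s=5, t=-8   [124*(5) + 77*(-8) = 4]
q=3: r=1, s=-18, t=29   [124*(-18) + 77*(29) = 1]
q=4: r=0, s=77, t=-124   [124*(77) + 77*(-124) = 0]
GCD = 1; from the row with r=1: x=-18, y=29
Check: 124*(-18) + 77*(29) = -2232 + 2233 = 1

GCD = 1, x = -18, y = 29


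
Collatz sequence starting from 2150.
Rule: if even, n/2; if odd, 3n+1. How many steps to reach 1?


2150 → 1075 → 3226 → 1613 → 4840 → 2420 → 1210 → 605 → 1816 → 908 → 454 → 227 → 682 → 341 → 1024 → 512 → 256 → 128 → 64 → 32 → 16 → 8 → 4 → 2 → 1
Total steps = 24

24 steps


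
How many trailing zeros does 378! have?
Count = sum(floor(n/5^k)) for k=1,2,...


floor(378/5) = 75
floor(378/25) = 15
floor(378/125) = 3
Total = 93

93 trailing zeros


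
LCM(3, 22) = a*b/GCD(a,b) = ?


GCD(3, 22) = 1
LCM = 3*22/1 = 66/1 = 66

LCM = 66


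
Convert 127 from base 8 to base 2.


127 (base 8) = 87 (decimal)
87 (decimal) = 1010111 (base 2)


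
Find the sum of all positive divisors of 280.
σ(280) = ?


Divisors of 280: 1, 2, 4, 5, 7, 8, 10, 14, 20, 28, 35, 40, 56, 70, 140, 280
Sum = 1 + 2 + 4 + 5 + 7 + 8 + 10 + 14 + 20 + 28 + 35 + 40 + 56 + 70 + 140 + 280 = 720

σ(280) = 720


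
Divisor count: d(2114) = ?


2114 = 2^1 × 7^1 × 151^1
d(2114) = (1+1) × (1+1) × (1+1) = 8

8 divisors


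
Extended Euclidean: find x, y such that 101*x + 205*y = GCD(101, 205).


Tabular extended Euclidean (each row: r = 101*s + 205*t):
r=101, s=1, t=0
r=205, s=0, t=1
q=0: r=101, s=1, t=0   [101*(1) + 205*(0) = 101]
q=2: r=3, s=-2, t=1   [101*(-2) + 205*(1) = 3]
q=33: r=2, s=67, t=-33   [101*(67) + 205*(-33) = 2]
q=1: r=1, s=-69, t=34   [101*(-69) + 205*(34) = 1]
q=2: r=0, s=205, t=-101   [101*(205) + 205*(-101) = 0]
GCD = 1; from the row with r=1: x=-69, y=34
Check: 101*(-69) + 205*(34) = -6969 + 6970 = 1

GCD = 1, x = -69, y = 34


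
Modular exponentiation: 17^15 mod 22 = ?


17^1 mod 22 = 17
17^2 mod 22 = 3
17^3 mod 22 = 7
17^4 mod 22 = 9
17^5 mod 22 = 21
17^6 mod 22 = 5
17^7 mod 22 = 19
17^8 mod 22 = 15
17^9 mod 22 = 13
17^10 mod 22 = 1
17^11 mod 22 = 17
17^12 mod 22 = 3
17^13 mod 22 = 7
17^14 mod 22 = 9
17^15 mod 22 = 21


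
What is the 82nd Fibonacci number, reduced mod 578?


F(k) mod 578 for k=1..82:
1, 1, 2, 3, 5, 8, 13, 21, 34, 55, 89, 144, 233, 377, 32, 409, 441, 272, 135, 407, 542, 371, 335, 128, 463, 13, 476, 489, 387, 298, 107, 405, 512, 339, 273, 34, 307, 341, 70, 411, 481, 314, 217, 531, 170, 123, 293, 416, 131, 547, 100, 69, 169, 238, 407, 67, 474, 541, 437, 400, 259, 81, 340, 421, 183, 26, 209, 235, 444, 101, 545, 68, 35, 103, 138, 241, 379, 42, 421, 463, 306, 191
F(82) mod 578 = 191


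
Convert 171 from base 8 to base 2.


171 (base 8) = 121 (decimal)
121 (decimal) = 1111001 (base 2)


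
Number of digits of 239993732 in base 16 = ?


239993732 in base 16 = E4E0384
Number of digits = 7

7 digits (base 16)


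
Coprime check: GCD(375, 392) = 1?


Euclidean algorithm:
392 = 1 * 375 + 17
375 = 22 * 17 + 1
17 = 17 * 1 + 0
GCD(375, 392) = 1

Yes, coprime (GCD = 1)


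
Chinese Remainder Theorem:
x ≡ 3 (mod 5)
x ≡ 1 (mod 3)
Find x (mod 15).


M = 5*3 = 15
M1 = M/5 = 3, M2 = M/3 = 5
M1^(-1) mod 5 = 2, M2^(-1) mod 3 = 2
x = 3*3*2 + 1*5*2 = 28
28 mod 15 = 13
Check: 13 mod 5 = 3 ✓, 13 mod 3 = 1 ✓

x ≡ 13 (mod 15)


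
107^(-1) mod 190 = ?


Use the extended Euclidean algorithm on (190, 107); each row r = 190*s + 107*t:
r=190, s=1, t=0
r=107, s=0, t=1
q=1: r=83, s=1, t=-1   [190*(1) + 107*(-1) = 83]
q=1: r=24, s=-1, t=2   [190*(-1) + 107*(2) = 24]
q=3: r=11, s=4, t=-7   [190*(4) + 107*(-7) = 11]
q=2: r=2, s=-9, t=16   [190*(-9) + 107*(16) = 2]
q=5: r=1, s=49, t=-87   [190*(49) + 107*(-87) = 1]
q=2: r=0, s=-107, t=190   [190*(-107) + 107*(190) = 0]
GCD = 1 with t = -87, so 107*(-87) ≡ 1 (mod 190)
Inverse = -87 mod 190 = 103
Check: 107 * 103 = 11021 ≡ 1 (mod 190)

107^(-1) ≡ 103 (mod 190)


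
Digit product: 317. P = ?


3 × 1 × 7 = 21


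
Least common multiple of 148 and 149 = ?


GCD(148, 149) = 1
LCM = 148*149/1 = 22052/1 = 22052

LCM = 22052


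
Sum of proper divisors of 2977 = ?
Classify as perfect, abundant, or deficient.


Proper divisors: 1, 13, 229
Sum = 1 + 13 + 229 = 243
243 < 2977 → deficient

s(2977) = 243 (deficient)


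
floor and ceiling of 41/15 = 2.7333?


41/15 = 2.7333
floor = 2
ceil = 3

floor = 2, ceil = 3


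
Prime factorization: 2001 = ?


2001 / 3 = 667
667 / 23 = 29
29 / 29 = 1
2001 = 3 × 23 × 29


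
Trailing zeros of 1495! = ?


floor(1495/5) = 299
floor(1495/25) = 59
floor(1495/125) = 11
floor(1495/625) = 2
Total = 371

371 trailing zeros


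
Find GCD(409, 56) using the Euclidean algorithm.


409 = 7 * 56 + 17
56 = 3 * 17 + 5
17 = 3 * 5 + 2
5 = 2 * 2 + 1
2 = 2 * 1 + 0
GCD = 1


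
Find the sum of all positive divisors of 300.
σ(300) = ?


Divisors of 300: 1, 2, 3, 4, 5, 6, 10, 12, 15, 20, 25, 30, 50, 60, 75, 100, 150, 300
Sum = 1 + 2 + 3 + 4 + 5 + 6 + 10 + 12 + 15 + 20 + 25 + 30 + 50 + 60 + 75 + 100 + 150 + 300 = 868

σ(300) = 868


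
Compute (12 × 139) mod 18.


12 × 139 = 1668
1668 mod 18 = 12


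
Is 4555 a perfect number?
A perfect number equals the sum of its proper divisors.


Proper divisors of 4555: 1, 5, 911
Sum = 1 + 5 + 911 = 917

No, 4555 is not perfect (917 ≠ 4555)


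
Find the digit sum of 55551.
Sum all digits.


5 + 5 + 5 + 5 + 1 = 21


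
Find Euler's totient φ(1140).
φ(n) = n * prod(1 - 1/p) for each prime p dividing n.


1140 = 2^2 × 3 × 5 × 19
Prime factors: 2, 3, 5, 19
φ(1140) = 1140 × (1-1/2) × (1-1/3) × (1-1/5) × (1-1/19)
= 1140 × 1/2 × 2/3 × 4/5 × 18/19 = 288

φ(1140) = 288


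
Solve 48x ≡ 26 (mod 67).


GCD(48, 67) = 1, unique solution
a^(-1) mod 67 = 7
x = 7 * 26 mod 67 = 48

x ≡ 48 (mod 67)


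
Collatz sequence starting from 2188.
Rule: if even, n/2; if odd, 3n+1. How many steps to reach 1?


2188 → 1094 → 547 → 1642 → 821 → 2464 → 1232 → 616 → 308 → 154 → 77 → 232 → 116 → 58 → 29 → 88 → 44 → 22 → 11 → 34 → 17 → 52 → 26 → 13 → 40 → 20 → 10 → 5 → 16 → 8 → 4 → 2 → 1
Total steps = 32

32 steps


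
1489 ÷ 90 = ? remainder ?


1489 = 90 * 16 + 49
Check: 1440 + 49 = 1489

q = 16, r = 49


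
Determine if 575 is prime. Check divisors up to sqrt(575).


575 / 5 = 115 (exact division)
575 is NOT prime.

No, 575 is not prime


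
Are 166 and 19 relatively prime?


Euclidean algorithm:
166 = 8 * 19 + 14
19 = 1 * 14 + 5
14 = 2 * 5 + 4
5 = 1 * 4 + 1
4 = 4 * 1 + 0
GCD(166, 19) = 1

Yes, coprime (GCD = 1)


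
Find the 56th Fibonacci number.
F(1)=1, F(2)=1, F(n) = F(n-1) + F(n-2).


Sequence: 1, 1, 2, 3, 5, 8, 13, 21, 34, 55, 89, 144, 233, 377, 610, 987, 1597, 2584, 4181, 6765, 10946, 17711, 28657, 46368, 75025, 121393, 196418, 317811, 514229, 832040, 1346269, 2178309, 3524578, 5702887, 9227465, 14930352, 24157817, 39088169, 63245986, 102334155, 165580141, 267914296, 433494437, 701408733, 1134903170, 1836311903, 2971215073, 4807526976, 7778742049, 12586269025, 20365011074, 32951280099, 53316291173, 86267571272, 139583862445, 225851433717
F(56) = 225851433717


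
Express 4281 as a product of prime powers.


4281 / 3 = 1427
1427 / 1427 = 1
4281 = 3 × 1427


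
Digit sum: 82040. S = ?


8 + 2 + 0 + 4 + 0 = 14


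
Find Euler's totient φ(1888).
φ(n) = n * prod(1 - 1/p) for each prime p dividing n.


1888 = 2^5 × 59
Prime factors: 2, 59
φ(1888) = 1888 × (1-1/2) × (1-1/59)
= 1888 × 1/2 × 58/59 = 928

φ(1888) = 928


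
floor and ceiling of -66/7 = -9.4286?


-66/7 = -9.4286
floor = -10
ceil = -9

floor = -10, ceil = -9


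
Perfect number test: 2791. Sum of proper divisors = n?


Proper divisors of 2791: 1
Sum = 1 = 1

No, 2791 is not perfect (1 ≠ 2791)


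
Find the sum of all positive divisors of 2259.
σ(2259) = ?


Divisors of 2259: 1, 3, 9, 251, 753, 2259
Sum = 1 + 3 + 9 + 251 + 753 + 2259 = 3276

σ(2259) = 3276


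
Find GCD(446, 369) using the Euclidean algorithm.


446 = 1 * 369 + 77
369 = 4 * 77 + 61
77 = 1 * 61 + 16
61 = 3 * 16 + 13
16 = 1 * 13 + 3
13 = 4 * 3 + 1
3 = 3 * 1 + 0
GCD = 1


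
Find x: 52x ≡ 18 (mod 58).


GCD(52, 58) = 2 divides 18
Divide: 26x ≡ 9 (mod 29)
x ≡ 26 (mod 29)


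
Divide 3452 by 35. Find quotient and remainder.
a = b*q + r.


3452 = 35 * 98 + 22
Check: 3430 + 22 = 3452

q = 98, r = 22


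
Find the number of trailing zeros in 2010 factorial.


floor(2010/5) = 402
floor(2010/25) = 80
floor(2010/125) = 16
floor(2010/625) = 3
Total = 501

501 trailing zeros


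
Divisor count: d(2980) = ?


2980 = 2^2 × 5^1 × 149^1
d(2980) = (2+1) × (1+1) × (1+1) = 12

12 divisors


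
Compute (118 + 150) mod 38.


118 + 150 = 268
268 mod 38 = 2


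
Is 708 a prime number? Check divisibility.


708 / 2 = 354 (exact division)
708 is NOT prime.

No, 708 is not prime


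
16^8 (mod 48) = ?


16^1 mod 48 = 16
16^2 mod 48 = 16
16^3 mod 48 = 16
16^4 mod 48 = 16
16^5 mod 48 = 16
16^6 mod 48 = 16
16^7 mod 48 = 16
16^8 mod 48 = 16


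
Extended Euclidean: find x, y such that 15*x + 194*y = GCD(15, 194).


Tabular extended Euclidean (each row: r = 15*s + 194*t):
r=15, s=1, t=0
r=194, s=0, t=1
q=0: r=15, s=1, t=0   [15*(1) + 194*(0) = 15]
q=12: r=14, s=-12, t=1   [15*(-12) + 194*(1) = 14]
q=1: r=1, s=13, t=-1   [15*(13) + 194*(-1) = 1]
q=14: r=0, s=-194, t=15   [15*(-194) + 194*(15) = 0]
GCD = 1; from the row with r=1: x=13, y=-1
Check: 15*(13) + 194*(-1) = 195 - 194 = 1

GCD = 1, x = 13, y = -1


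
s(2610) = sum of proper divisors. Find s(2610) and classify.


Proper divisors: 1, 2, 3, 5, 6, 9, 10, 15, 18, 29, 30, 45, 58, 87, 90, 145, 174, 261, 290, 435, 522, 870, 1305
Sum = 1 + 2 + 3 + 5 + 6 + 9 + 10 + 15 + 18 + 29 + 30 + 45 + 58 + 87 + 90 + 145 + 174 + 261 + 290 + 435 + 522 + 870 + 1305 = 4410
4410 > 2610 → abundant

s(2610) = 4410 (abundant)


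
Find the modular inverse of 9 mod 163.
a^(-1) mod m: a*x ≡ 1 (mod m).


Use the extended Euclidean algorithm on (163, 9); each row r = 163*s + 9*t:
r=163, s=1, t=0
r=9, s=0, t=1
q=18: r=1, s=1, t=-18   [163*(1) + 9*(-18) = 1]
q=9: r=0, s=-9, t=163   [163*(-9) + 9*(163) = 0]
GCD = 1 with t = -18, so 9*(-18) ≡ 1 (mod 163)
Inverse = -18 mod 163 = 145
Check: 9 * 145 = 1305 ≡ 1 (mod 163)

9^(-1) ≡ 145 (mod 163)


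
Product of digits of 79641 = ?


7 × 9 × 6 × 4 × 1 = 1512


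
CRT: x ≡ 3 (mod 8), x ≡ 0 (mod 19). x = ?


M = 8*19 = 152
M1 = M/8 = 19, M2 = M/19 = 8
M1^(-1) mod 8 = 3, M2^(-1) mod 19 = 12
x = 3*19*3 + 0*8*12 = 171
171 mod 152 = 19
Check: 19 mod 8 = 3 ✓, 19 mod 19 = 0 ✓

x ≡ 19 (mod 152)


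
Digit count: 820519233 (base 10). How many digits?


820519233 has 9 digits in base 10
floor(log10(820519233)) + 1 = floor(8.9141) + 1 = 9

9 digits (base 10)


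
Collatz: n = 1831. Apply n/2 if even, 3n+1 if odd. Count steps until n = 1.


1831 → 5494 → 2747 → 8242 → 4121 → 12364 → 6182 → 3091 → 9274 → 4637 → 13912 → 6956 → 3478 → 1739 → 5218 → 2609 → 7828 → 3914 → 1957 → 5872 → 2936 → 1468 → 734 → 367 → 1102 → 551 → 1654 → 827 → 2482 → 1241 → 3724 → 1862 → 931 → 2794 → 1397 → 4192 → 2096 → 1048 → 524 → 262 → 131 → 394 → 197 → 592 → 296 → 148 → 74 → 37 → 112 → 56 → 28 → 14 → 7 → 22 → 11 → 34 → 17 → 52 → 26 → 13 → 40 → 20 → 10 → 5 → 16 → 8 → 4 → 2 → 1
Total steps = 68

68 steps


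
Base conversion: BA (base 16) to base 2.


BA (base 16) = 186 (decimal)
186 (decimal) = 10111010 (base 2)


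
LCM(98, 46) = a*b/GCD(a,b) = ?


GCD(98, 46) = 2
LCM = 98*46/2 = 4508/2 = 2254

LCM = 2254


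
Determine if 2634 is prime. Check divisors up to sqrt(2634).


2634 / 2 = 1317 (exact division)
2634 is NOT prime.

No, 2634 is not prime


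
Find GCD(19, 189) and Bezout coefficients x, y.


Tabular extended Euclidean (each row: r = 19*s + 189*t):
r=19, s=1, t=0
r=189, s=0, t=1
q=0: r=19, s=1, t=0   [19*(1) + 189*(0) = 19]
q=9: r=18, s=-9, t=1   [19*(-9) + 189*(1) = 18]
q=1: r=1, s=10, t=-1   [19*(10) + 189*(-1) = 1]
q=18: r=0, s=-189, t=19   [19*(-189) + 189*(19) = 0]
GCD = 1; from the row with r=1: x=10, y=-1
Check: 19*(10) + 189*(-1) = 190 - 189 = 1

GCD = 1, x = 10, y = -1


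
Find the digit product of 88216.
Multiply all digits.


8 × 8 × 2 × 1 × 6 = 768


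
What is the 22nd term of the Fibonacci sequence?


Sequence: 1, 1, 2, 3, 5, 8, 13, 21, 34, 55, 89, 144, 233, 377, 610, 987, 1597, 2584, 4181, 6765, 10946, 17711
F(22) = 17711


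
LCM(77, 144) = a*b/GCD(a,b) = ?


GCD(77, 144) = 1
LCM = 77*144/1 = 11088/1 = 11088

LCM = 11088


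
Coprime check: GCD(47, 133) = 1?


Euclidean algorithm:
133 = 2 * 47 + 39
47 = 1 * 39 + 8
39 = 4 * 8 + 7
8 = 1 * 7 + 1
7 = 7 * 1 + 0
GCD(47, 133) = 1

Yes, coprime (GCD = 1)


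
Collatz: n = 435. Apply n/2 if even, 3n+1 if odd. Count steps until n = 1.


435 → 1306 → 653 → 1960 → 980 → 490 → 245 → 736 → 368 → 184 → 92 → 46 → 23 → 70 → 35 → 106 → 53 → 160 → 80 → 40 → 20 → 10 → 5 → 16 → 8 → 4 → 2 → 1
Total steps = 27

27 steps


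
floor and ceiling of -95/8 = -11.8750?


-95/8 = -11.8750
floor = -12
ceil = -11

floor = -12, ceil = -11


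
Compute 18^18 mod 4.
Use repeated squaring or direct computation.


18^1 mod 4 = 2
18^2 mod 4 = 0
18^3 mod 4 = 0
18^4 mod 4 = 0
18^5 mod 4 = 0
18^6 mod 4 = 0
18^7 mod 4 = 0
18^8 mod 4 = 0
18^9 mod 4 = 0
18^10 mod 4 = 0
18^11 mod 4 = 0
18^12 mod 4 = 0
18^13 mod 4 = 0
18^14 mod 4 = 0
18^15 mod 4 = 0
18^16 mod 4 = 0
18^17 mod 4 = 0
18^18 mod 4 = 0


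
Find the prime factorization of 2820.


2820 / 2 = 1410
1410 / 2 = 705
705 / 3 = 235
235 / 5 = 47
47 / 47 = 1
2820 = 2^2 × 3 × 5 × 47


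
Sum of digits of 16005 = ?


1 + 6 + 0 + 0 + 5 = 12


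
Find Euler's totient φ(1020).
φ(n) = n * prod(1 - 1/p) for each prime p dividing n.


1020 = 2^2 × 3 × 5 × 17
Prime factors: 2, 3, 5, 17
φ(1020) = 1020 × (1-1/2) × (1-1/3) × (1-1/5) × (1-1/17)
= 1020 × 1/2 × 2/3 × 4/5 × 16/17 = 256

φ(1020) = 256


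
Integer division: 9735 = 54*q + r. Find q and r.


9735 = 54 * 180 + 15
Check: 9720 + 15 = 9735

q = 180, r = 15


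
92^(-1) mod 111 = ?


Use the extended Euclidean algorithm on (111, 92); each row r = 111*s + 92*t:
r=111, s=1, t=0
r=92, s=0, t=1
q=1: r=19, s=1, t=-1   [111*(1) + 92*(-1) = 19]
q=4: r=16, s=-4, t=5   [111*(-4) + 92*(5) = 16]
q=1: r=3, s=5, t=-6   [111*(5) + 92*(-6) = 3]
q=5: r=1, s=-29, t=35   [111*(-29) + 92*(35) = 1]
q=3: r=0, s=92, t=-111   [111*(92) + 92*(-111) = 0]
GCD = 1 with t = 35, so 92*(35) ≡ 1 (mod 111)
Inverse = 35 mod 111 = 35
Check: 92 * 35 = 3220 ≡ 1 (mod 111)

92^(-1) ≡ 35 (mod 111)


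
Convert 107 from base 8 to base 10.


107 (base 8) = 71 (decimal)
71 (decimal) = 71 (base 10)


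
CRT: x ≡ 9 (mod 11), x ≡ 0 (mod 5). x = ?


M = 11*5 = 55
M1 = M/11 = 5, M2 = M/5 = 11
M1^(-1) mod 11 = 9, M2^(-1) mod 5 = 1
x = 9*5*9 + 0*11*1 = 405
405 mod 55 = 20
Check: 20 mod 11 = 9 ✓, 20 mod 5 = 0 ✓

x ≡ 20 (mod 55)


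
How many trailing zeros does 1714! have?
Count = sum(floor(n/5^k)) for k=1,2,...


floor(1714/5) = 342
floor(1714/25) = 68
floor(1714/125) = 13
floor(1714/625) = 2
Total = 425

425 trailing zeros


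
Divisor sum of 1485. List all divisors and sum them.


Divisors of 1485: 1, 3, 5, 9, 11, 15, 27, 33, 45, 55, 99, 135, 165, 297, 495, 1485
Sum = 1 + 3 + 5 + 9 + 11 + 15 + 27 + 33 + 45 + 55 + 99 + 135 + 165 + 297 + 495 + 1485 = 2880

σ(1485) = 2880


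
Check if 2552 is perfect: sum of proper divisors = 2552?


Proper divisors of 2552: 1, 2, 4, 8, 11, 22, 29, 44, 58, 88, 116, 232, 319, 638, 1276
Sum = 1 + 2 + 4 + 8 + 11 + 22 + 29 + 44 + 58 + 88 + 116 + 232 + 319 + 638 + 1276 = 2848

No, 2552 is not perfect (2848 ≠ 2552)


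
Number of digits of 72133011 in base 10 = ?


72133011 has 8 digits in base 10
floor(log10(72133011)) + 1 = floor(7.8581) + 1 = 8

8 digits (base 10)


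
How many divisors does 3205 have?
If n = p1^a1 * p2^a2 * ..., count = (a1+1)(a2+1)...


3205 = 5^1 × 641^1
d(3205) = (1+1) × (1+1) = 4

4 divisors


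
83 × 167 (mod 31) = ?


83 × 167 = 13861
13861 mod 31 = 4


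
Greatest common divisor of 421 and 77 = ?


421 = 5 * 77 + 36
77 = 2 * 36 + 5
36 = 7 * 5 + 1
5 = 5 * 1 + 0
GCD = 1


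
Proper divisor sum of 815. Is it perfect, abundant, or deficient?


Proper divisors: 1, 5, 163
Sum = 1 + 5 + 163 = 169
169 < 815 → deficient

s(815) = 169 (deficient)


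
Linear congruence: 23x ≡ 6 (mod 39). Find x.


GCD(23, 39) = 1, unique solution
a^(-1) mod 39 = 17
x = 17 * 6 mod 39 = 24

x ≡ 24 (mod 39)


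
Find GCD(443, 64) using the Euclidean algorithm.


443 = 6 * 64 + 59
64 = 1 * 59 + 5
59 = 11 * 5 + 4
5 = 1 * 4 + 1
4 = 4 * 1 + 0
GCD = 1


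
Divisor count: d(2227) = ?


2227 = 17^1 × 131^1
d(2227) = (1+1) × (1+1) = 4

4 divisors


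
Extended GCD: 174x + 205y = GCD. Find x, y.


Tabular extended Euclidean (each row: r = 174*s + 205*t):
r=174, s=1, t=0
r=205, s=0, t=1
q=0: r=174, s=1, t=0   [174*(1) + 205*(0) = 174]
q=1: r=31, s=-1, t=1   [174*(-1) + 205*(1) = 31]
q=5: r=19, s=6, t=-5   [174*(6) + 205*(-5) = 19]
q=1: r=12, s=-7, t=6   [174*(-7) + 205*(6) = 12]
q=1: r=7, s=13, t=-11   [174*(13) + 205*(-11) = 7]
q=1: r=5, s=-20, t=17   [174*(-20) + 205*(17) = 5]
q=1: r=2, s=33, t=-28   [174*(33) + 205*(-28) = 2]
q=2: r=1, s=-86, t=73   [174*(-86) + 205*(73) = 1]
q=2: r=0, s=205, t=-174   [174*(205) + 205*(-174) = 0]
GCD = 1; from the row with r=1: x=-86, y=73
Check: 174*(-86) + 205*(73) = -14964 + 14965 = 1

GCD = 1, x = -86, y = 73


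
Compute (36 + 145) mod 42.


36 + 145 = 181
181 mod 42 = 13


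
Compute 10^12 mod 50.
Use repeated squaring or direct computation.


10^1 mod 50 = 10
10^2 mod 50 = 0
10^3 mod 50 = 0
10^4 mod 50 = 0
10^5 mod 50 = 0
10^6 mod 50 = 0
10^7 mod 50 = 0
10^8 mod 50 = 0
10^9 mod 50 = 0
10^10 mod 50 = 0
10^11 mod 50 = 0
10^12 mod 50 = 0


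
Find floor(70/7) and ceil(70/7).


70/7 = 10.0000
floor = 10
ceil = 10

floor = 10, ceil = 10


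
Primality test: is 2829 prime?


2829 / 3 = 943 (exact division)
2829 is NOT prime.

No, 2829 is not prime


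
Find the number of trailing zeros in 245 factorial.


floor(245/5) = 49
floor(245/25) = 9
floor(245/125) = 1
Total = 59

59 trailing zeros


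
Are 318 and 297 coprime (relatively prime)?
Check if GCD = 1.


Euclidean algorithm:
318 = 1 * 297 + 21
297 = 14 * 21 + 3
21 = 7 * 3 + 0
GCD(318, 297) = 3

No, not coprime (GCD = 3)


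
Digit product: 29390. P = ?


2 × 9 × 3 × 9 × 0 = 0


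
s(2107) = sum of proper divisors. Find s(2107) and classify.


Proper divisors: 1, 7, 43, 49, 301
Sum = 1 + 7 + 43 + 49 + 301 = 401
401 < 2107 → deficient

s(2107) = 401 (deficient)


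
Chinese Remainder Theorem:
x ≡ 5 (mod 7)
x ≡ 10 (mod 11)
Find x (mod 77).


M = 7*11 = 77
M1 = M/7 = 11, M2 = M/11 = 7
M1^(-1) mod 7 = 2, M2^(-1) mod 11 = 8
x = 5*11*2 + 10*7*8 = 670
670 mod 77 = 54
Check: 54 mod 7 = 5 ✓, 54 mod 11 = 10 ✓

x ≡ 54 (mod 77)


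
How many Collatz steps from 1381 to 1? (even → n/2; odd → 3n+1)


1381 → 4144 → 2072 → 1036 → 518 → 259 → 778 → 389 → 1168 → 584 → 292 → 146 → 73 → 220 → 110 → 55 → 166 → 83 → 250 → 125 → 376 → 188 → 94 → 47 → 142 → 71 → 214 → 107 → 322 → 161 → 484 → 242 → 121 → 364 → 182 → 91 → 274 → 137 → 412 → 206 → 103 → 310 → 155 → 466 → 233 → 700 → 350 → 175 → 526 → 263 → 790 → 395 → 1186 → 593 → 1780 → 890 → 445 → 1336 → 668 → 334 → 167 → 502 → 251 → 754 → 377 → 1132 → 566 → 283 → 850 → 425 → 1276 → 638 → 319 → 958 → 479 → 1438 → 719 → 2158 → 1079 → 3238 → 1619 → 4858 → 2429 → 7288 → 3644 → 1822 → 911 → 2734 → 1367 → 4102 → 2051 → 6154 → 3077 → 9232 → 4616 → 2308 → 1154 → 577 → 1732 → 866 → 433 → 1300 → 650 → 325 → 976 → 488 → 244 → 122 → 61 → 184 → 92 → 46 → 23 → 70 → 35 → 106 → 53 → 160 → 80 → 40 → 20 → 10 → 5 → 16 → 8 → 4 → 2 → 1
Total steps = 127

127 steps


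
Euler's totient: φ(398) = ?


398 = 2 × 199
Prime factors: 2, 199
φ(398) = 398 × (1-1/2) × (1-1/199)
= 398 × 1/2 × 198/199 = 198

φ(398) = 198


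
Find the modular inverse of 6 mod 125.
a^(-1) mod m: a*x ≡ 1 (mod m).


Use the extended Euclidean algorithm on (125, 6); each row r = 125*s + 6*t:
r=125, s=1, t=0
r=6, s=0, t=1
q=20: r=5, s=1, t=-20   [125*(1) + 6*(-20) = 5]
q=1: r=1, s=-1, t=21   [125*(-1) + 6*(21) = 1]
q=5: r=0, s=6, t=-125   [125*(6) + 6*(-125) = 0]
GCD = 1 with t = 21, so 6*(21) ≡ 1 (mod 125)
Inverse = 21 mod 125 = 21
Check: 6 * 21 = 126 ≡ 1 (mod 125)

6^(-1) ≡ 21 (mod 125)


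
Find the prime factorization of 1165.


1165 / 5 = 233
233 / 233 = 1
1165 = 5 × 233


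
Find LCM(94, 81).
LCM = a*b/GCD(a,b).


GCD(94, 81) = 1
LCM = 94*81/1 = 7614/1 = 7614

LCM = 7614


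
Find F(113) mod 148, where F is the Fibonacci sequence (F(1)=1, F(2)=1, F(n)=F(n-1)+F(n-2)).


F(k) mod 148 for k=1..113:
1, 1, 2, 3, 5, 8, 13, 21, 34, 55, 89, 144, 85, 81, 18, 99, 117, 68, 37, 105, 142, 99, 93, 44, 137, 33, 22, 55, 77, 132, 61, 45, 106, 3, 109, 112, 73, 37, 110, 147, 109, 108, 69, 29, 98, 127, 77, 56, 133, 41, 26, 67, 93, 12, 105, 117, 74, 43, 117, 12, 129, 141, 122, 115, 89, 56, 145, 53, 50, 103, 5, 108, 113, 73, 38, 111, 1, 112, 113, 77, 42, 119, 13, 132, 145, 129, 126, 107, 85, 44, 129, 25, 6, 31, 37, 68, 105, 25, 130, 7, 137, 144, 133, 129, 114, 95, 61, 8, 69, 77, 146, 75, 73
F(113) mod 148 = 73


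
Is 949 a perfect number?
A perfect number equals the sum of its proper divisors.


Proper divisors of 949: 1, 13, 73
Sum = 1 + 13 + 73 = 87

No, 949 is not perfect (87 ≠ 949)


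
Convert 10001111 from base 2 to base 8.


10001111 (base 2) = 143 (decimal)
143 (decimal) = 217 (base 8)


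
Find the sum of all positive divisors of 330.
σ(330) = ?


Divisors of 330: 1, 2, 3, 5, 6, 10, 11, 15, 22, 30, 33, 55, 66, 110, 165, 330
Sum = 1 + 2 + 3 + 5 + 6 + 10 + 11 + 15 + 22 + 30 + 33 + 55 + 66 + 110 + 165 + 330 = 864

σ(330) = 864


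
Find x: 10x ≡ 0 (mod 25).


GCD(10, 25) = 5 divides 0
Divide: 2x ≡ 0 (mod 5)
x ≡ 0 (mod 5)


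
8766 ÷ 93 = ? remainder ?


8766 = 93 * 94 + 24
Check: 8742 + 24 = 8766

q = 94, r = 24


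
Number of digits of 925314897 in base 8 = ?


925314897 in base 8 = 6711627521
Number of digits = 10

10 digits (base 8)


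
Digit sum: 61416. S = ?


6 + 1 + 4 + 1 + 6 = 18


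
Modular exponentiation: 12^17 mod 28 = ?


12^1 mod 28 = 12
12^2 mod 28 = 4
12^3 mod 28 = 20
12^4 mod 28 = 16
12^5 mod 28 = 24
12^6 mod 28 = 8
12^7 mod 28 = 12
12^8 mod 28 = 4
12^9 mod 28 = 20
12^10 mod 28 = 16
12^11 mod 28 = 24
12^12 mod 28 = 8
12^13 mod 28 = 12
12^14 mod 28 = 4
12^15 mod 28 = 20
12^16 mod 28 = 16
12^17 mod 28 = 24


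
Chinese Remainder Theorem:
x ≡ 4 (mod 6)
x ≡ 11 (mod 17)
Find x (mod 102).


M = 6*17 = 102
M1 = M/6 = 17, M2 = M/17 = 6
M1^(-1) mod 6 = 5, M2^(-1) mod 17 = 3
x = 4*17*5 + 11*6*3 = 538
538 mod 102 = 28
Check: 28 mod 6 = 4 ✓, 28 mod 17 = 11 ✓

x ≡ 28 (mod 102)


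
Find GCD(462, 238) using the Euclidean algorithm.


462 = 1 * 238 + 224
238 = 1 * 224 + 14
224 = 16 * 14 + 0
GCD = 14


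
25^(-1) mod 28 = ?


Use the extended Euclidean algorithm on (28, 25); each row r = 28*s + 25*t:
r=28, s=1, t=0
r=25, s=0, t=1
q=1: r=3, s=1, t=-1   [28*(1) + 25*(-1) = 3]
q=8: r=1, s=-8, t=9   [28*(-8) + 25*(9) = 1]
q=3: r=0, s=25, t=-28   [28*(25) + 25*(-28) = 0]
GCD = 1 with t = 9, so 25*(9) ≡ 1 (mod 28)
Inverse = 9 mod 28 = 9
Check: 25 * 9 = 225 ≡ 1 (mod 28)

25^(-1) ≡ 9 (mod 28)


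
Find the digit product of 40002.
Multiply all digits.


4 × 0 × 0 × 0 × 2 = 0


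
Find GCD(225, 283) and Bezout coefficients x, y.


Tabular extended Euclidean (each row: r = 225*s + 283*t):
r=225, s=1, t=0
r=283, s=0, t=1
q=0: r=225, s=1, t=0   [225*(1) + 283*(0) = 225]
q=1: r=58, s=-1, t=1   [225*(-1) + 283*(1) = 58]
q=3: r=51, s=4, t=-3   [225*(4) + 283*(-3) = 51]
q=1: r=7, s=-5, t=4   [225*(-5) + 283*(4) = 7]
q=7: r=2, s=39, t=-31   [225*(39) + 283*(-31) = 2]
q=3: r=1, s=-122, t=97   [225*(-122) + 283*(97) = 1]
q=2: r=0, s=283, t=-225   [225*(283) + 283*(-225) = 0]
GCD = 1; from the row with r=1: x=-122, y=97
Check: 225*(-122) + 283*(97) = -27450 + 27451 = 1

GCD = 1, x = -122, y = 97


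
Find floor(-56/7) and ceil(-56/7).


-56/7 = -8.0000
floor = -8
ceil = -8

floor = -8, ceil = -8


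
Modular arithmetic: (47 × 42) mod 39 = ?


47 × 42 = 1974
1974 mod 39 = 24


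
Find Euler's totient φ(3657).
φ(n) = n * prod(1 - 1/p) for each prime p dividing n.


3657 = 3 × 23 × 53
Prime factors: 3, 23, 53
φ(3657) = 3657 × (1-1/3) × (1-1/23) × (1-1/53)
= 3657 × 2/3 × 22/23 × 52/53 = 2288

φ(3657) = 2288


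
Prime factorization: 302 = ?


302 / 2 = 151
151 / 151 = 1
302 = 2 × 151


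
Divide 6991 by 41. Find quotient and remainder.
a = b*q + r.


6991 = 41 * 170 + 21
Check: 6970 + 21 = 6991

q = 170, r = 21


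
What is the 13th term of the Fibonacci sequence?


Sequence: 1, 1, 2, 3, 5, 8, 13, 21, 34, 55, 89, 144, 233
F(13) = 233


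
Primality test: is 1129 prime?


Check divisors up to sqrt(1129) = 33.6006
No divisors found.
1129 is prime.

Yes, 1129 is prime


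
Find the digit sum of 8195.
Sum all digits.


8 + 1 + 9 + 5 = 23


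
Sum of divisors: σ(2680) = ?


Divisors of 2680: 1, 2, 4, 5, 8, 10, 20, 40, 67, 134, 268, 335, 536, 670, 1340, 2680
Sum = 1 + 2 + 4 + 5 + 8 + 10 + 20 + 40 + 67 + 134 + 268 + 335 + 536 + 670 + 1340 + 2680 = 6120

σ(2680) = 6120


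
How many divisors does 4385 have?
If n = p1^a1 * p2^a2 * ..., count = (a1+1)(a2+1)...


4385 = 5^1 × 877^1
d(4385) = (1+1) × (1+1) = 4

4 divisors


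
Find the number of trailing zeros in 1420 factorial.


floor(1420/5) = 284
floor(1420/25) = 56
floor(1420/125) = 11
floor(1420/625) = 2
Total = 353

353 trailing zeros


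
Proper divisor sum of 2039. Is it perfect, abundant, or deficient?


Proper divisors: 1
Sum = 1 = 1
1 < 2039 → deficient

s(2039) = 1 (deficient)


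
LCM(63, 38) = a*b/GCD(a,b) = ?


GCD(63, 38) = 1
LCM = 63*38/1 = 2394/1 = 2394

LCM = 2394


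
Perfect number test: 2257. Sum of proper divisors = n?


Proper divisors of 2257: 1, 37, 61
Sum = 1 + 37 + 61 = 99

No, 2257 is not perfect (99 ≠ 2257)


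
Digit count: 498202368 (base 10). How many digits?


498202368 has 9 digits in base 10
floor(log10(498202368)) + 1 = floor(8.6974) + 1 = 9

9 digits (base 10)


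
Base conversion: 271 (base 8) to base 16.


271 (base 8) = 185 (decimal)
185 (decimal) = B9 (base 16)


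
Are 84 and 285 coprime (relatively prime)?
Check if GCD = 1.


Euclidean algorithm:
285 = 3 * 84 + 33
84 = 2 * 33 + 18
33 = 1 * 18 + 15
18 = 1 * 15 + 3
15 = 5 * 3 + 0
GCD(84, 285) = 3

No, not coprime (GCD = 3)


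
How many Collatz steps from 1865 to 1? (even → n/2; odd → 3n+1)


1865 → 5596 → 2798 → 1399 → 4198 → 2099 → 6298 → 3149 → 9448 → 4724 → 2362 → 1181 → 3544 → 1772 → 886 → 443 → 1330 → 665 → 1996 → 998 → 499 → 1498 → 749 → 2248 → 1124 → 562 → 281 → 844 → 422 → 211 → 634 → 317 → 952 → 476 → 238 → 119 → 358 → 179 → 538 → 269 → 808 → 404 → 202 → 101 → 304 → 152 → 76 → 38 → 19 → 58 → 29 → 88 → 44 → 22 → 11 → 34 → 17 → 52 → 26 → 13 → 40 → 20 → 10 → 5 → 16 → 8 → 4 → 2 → 1
Total steps = 68

68 steps


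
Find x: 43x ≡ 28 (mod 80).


GCD(43, 80) = 1, unique solution
a^(-1) mod 80 = 67
x = 67 * 28 mod 80 = 36

x ≡ 36 (mod 80)


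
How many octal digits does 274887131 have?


274887131 in base 8 = 2030470733
Number of digits = 10

10 digits (base 8)


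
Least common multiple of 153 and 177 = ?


GCD(153, 177) = 3
LCM = 153*177/3 = 27081/3 = 9027

LCM = 9027


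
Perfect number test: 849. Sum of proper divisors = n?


Proper divisors of 849: 1, 3, 283
Sum = 1 + 3 + 283 = 287

No, 849 is not perfect (287 ≠ 849)


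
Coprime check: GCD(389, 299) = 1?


Euclidean algorithm:
389 = 1 * 299 + 90
299 = 3 * 90 + 29
90 = 3 * 29 + 3
29 = 9 * 3 + 2
3 = 1 * 2 + 1
2 = 2 * 1 + 0
GCD(389, 299) = 1

Yes, coprime (GCD = 1)


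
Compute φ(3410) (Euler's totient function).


3410 = 2 × 5 × 11 × 31
Prime factors: 2, 5, 11, 31
φ(3410) = 3410 × (1-1/2) × (1-1/5) × (1-1/11) × (1-1/31)
= 3410 × 1/2 × 4/5 × 10/11 × 30/31 = 1200

φ(3410) = 1200


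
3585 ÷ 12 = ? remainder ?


3585 = 12 * 298 + 9
Check: 3576 + 9 = 3585

q = 298, r = 9


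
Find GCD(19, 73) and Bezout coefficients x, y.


Tabular extended Euclidean (each row: r = 19*s + 73*t):
r=19, s=1, t=0
r=73, s=0, t=1
q=0: r=19, s=1, t=0   [19*(1) + 73*(0) = 19]
q=3: r=16, s=-3, t=1   [19*(-3) + 73*(1) = 16]
q=1: r=3, s=4, t=-1   [19*(4) + 73*(-1) = 3]
q=5: r=1, s=-23, t=6   [19*(-23) + 73*(6) = 1]
q=3: r=0, s=73, t=-19   [19*(73) + 73*(-19) = 0]
GCD = 1; from the row with r=1: x=-23, y=6
Check: 19*(-23) + 73*(6) = -437 + 438 = 1

GCD = 1, x = -23, y = 6


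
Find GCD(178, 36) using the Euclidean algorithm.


178 = 4 * 36 + 34
36 = 1 * 34 + 2
34 = 17 * 2 + 0
GCD = 2


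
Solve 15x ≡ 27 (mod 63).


GCD(15, 63) = 3 divides 27
Divide: 5x ≡ 9 (mod 21)
x ≡ 6 (mod 21)


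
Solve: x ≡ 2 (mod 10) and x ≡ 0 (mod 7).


M = 10*7 = 70
M1 = M/10 = 7, M2 = M/7 = 10
M1^(-1) mod 10 = 3, M2^(-1) mod 7 = 5
x = 2*7*3 + 0*10*5 = 42
42 mod 70 = 42
Check: 42 mod 10 = 2 ✓, 42 mod 7 = 0 ✓

x ≡ 42 (mod 70)


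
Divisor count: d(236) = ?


236 = 2^2 × 59^1
d(236) = (2+1) × (1+1) = 6

6 divisors


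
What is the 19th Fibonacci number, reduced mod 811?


F(k) mod 811 for k=1..19:
1, 1, 2, 3, 5, 8, 13, 21, 34, 55, 89, 144, 233, 377, 610, 176, 786, 151, 126
F(19) mod 811 = 126


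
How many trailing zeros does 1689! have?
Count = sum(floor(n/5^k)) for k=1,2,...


floor(1689/5) = 337
floor(1689/25) = 67
floor(1689/125) = 13
floor(1689/625) = 2
Total = 419

419 trailing zeros


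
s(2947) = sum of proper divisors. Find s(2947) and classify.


Proper divisors: 1, 7, 421
Sum = 1 + 7 + 421 = 429
429 < 2947 → deficient

s(2947) = 429 (deficient)


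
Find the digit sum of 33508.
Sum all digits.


3 + 3 + 5 + 0 + 8 = 19


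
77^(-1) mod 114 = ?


Use the extended Euclidean algorithm on (114, 77); each row r = 114*s + 77*t:
r=114, s=1, t=0
r=77, s=0, t=1
q=1: r=37, s=1, t=-1   [114*(1) + 77*(-1) = 37]
q=2: r=3, s=-2, t=3   [114*(-2) + 77*(3) = 3]
q=12: r=1, s=25, t=-37   [114*(25) + 77*(-37) = 1]
q=3: r=0, s=-77, t=114   [114*(-77) + 77*(114) = 0]
GCD = 1 with t = -37, so 77*(-37) ≡ 1 (mod 114)
Inverse = -37 mod 114 = 77
Check: 77 * 77 = 5929 ≡ 1 (mod 114)

77^(-1) ≡ 77 (mod 114)


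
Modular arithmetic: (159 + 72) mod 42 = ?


159 + 72 = 231
231 mod 42 = 21


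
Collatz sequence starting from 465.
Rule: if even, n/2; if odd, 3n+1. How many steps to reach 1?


465 → 1396 → 698 → 349 → 1048 → 524 → 262 → 131 → 394 → 197 → 592 → 296 → 148 → 74 → 37 → 112 → 56 → 28 → 14 → 7 → 22 → 11 → 34 → 17 → 52 → 26 → 13 → 40 → 20 → 10 → 5 → 16 → 8 → 4 → 2 → 1
Total steps = 35

35 steps


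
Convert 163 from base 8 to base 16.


163 (base 8) = 115 (decimal)
115 (decimal) = 73 (base 16)


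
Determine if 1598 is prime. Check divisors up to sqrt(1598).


1598 / 2 = 799 (exact division)
1598 is NOT prime.

No, 1598 is not prime


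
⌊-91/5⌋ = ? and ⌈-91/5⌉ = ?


-91/5 = -18.2000
floor = -19
ceil = -18

floor = -19, ceil = -18


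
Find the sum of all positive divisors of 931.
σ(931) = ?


Divisors of 931: 1, 7, 19, 49, 133, 931
Sum = 1 + 7 + 19 + 49 + 133 + 931 = 1140

σ(931) = 1140


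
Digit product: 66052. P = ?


6 × 6 × 0 × 5 × 2 = 0


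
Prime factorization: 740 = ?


740 / 2 = 370
370 / 2 = 185
185 / 5 = 37
37 / 37 = 1
740 = 2^2 × 5 × 37


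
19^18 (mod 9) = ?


19^1 mod 9 = 1
19^2 mod 9 = 1
19^3 mod 9 = 1
19^4 mod 9 = 1
19^5 mod 9 = 1
19^6 mod 9 = 1
19^7 mod 9 = 1
19^8 mod 9 = 1
19^9 mod 9 = 1
19^10 mod 9 = 1
19^11 mod 9 = 1
19^12 mod 9 = 1
19^13 mod 9 = 1
19^14 mod 9 = 1
19^15 mod 9 = 1
19^16 mod 9 = 1
19^17 mod 9 = 1
19^18 mod 9 = 1


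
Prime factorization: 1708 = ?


1708 / 2 = 854
854 / 2 = 427
427 / 7 = 61
61 / 61 = 1
1708 = 2^2 × 7 × 61


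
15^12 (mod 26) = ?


15^1 mod 26 = 15
15^2 mod 26 = 17
15^3 mod 26 = 21
15^4 mod 26 = 3
15^5 mod 26 = 19
15^6 mod 26 = 25
15^7 mod 26 = 11
15^8 mod 26 = 9
15^9 mod 26 = 5
15^10 mod 26 = 23
15^11 mod 26 = 7
15^12 mod 26 = 1


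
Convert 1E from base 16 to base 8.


1E (base 16) = 30 (decimal)
30 (decimal) = 36 (base 8)


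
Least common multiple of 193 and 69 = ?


GCD(193, 69) = 1
LCM = 193*69/1 = 13317/1 = 13317

LCM = 13317


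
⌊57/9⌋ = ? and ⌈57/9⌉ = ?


57/9 = 6.3333
floor = 6
ceil = 7

floor = 6, ceil = 7


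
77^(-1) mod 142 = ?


Use the extended Euclidean algorithm on (142, 77); each row r = 142*s + 77*t:
r=142, s=1, t=0
r=77, s=0, t=1
q=1: r=65, s=1, t=-1   [142*(1) + 77*(-1) = 65]
q=1: r=12, s=-1, t=2   [142*(-1) + 77*(2) = 12]
q=5: r=5, s=6, t=-11   [142*(6) + 77*(-11) = 5]
q=2: r=2, s=-13, t=24   [142*(-13) + 77*(24) = 2]
q=2: r=1, s=32, t=-59   [142*(32) + 77*(-59) = 1]
q=2: r=0, s=-77, t=142   [142*(-77) + 77*(142) = 0]
GCD = 1 with t = -59, so 77*(-59) ≡ 1 (mod 142)
Inverse = -59 mod 142 = 83
Check: 77 * 83 = 6391 ≡ 1 (mod 142)

77^(-1) ≡ 83 (mod 142)


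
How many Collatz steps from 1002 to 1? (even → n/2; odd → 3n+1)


1002 → 501 → 1504 → 752 → 376 → 188 → 94 → 47 → 142 → 71 → 214 → 107 → 322 → 161 → 484 → 242 → 121 → 364 → 182 → 91 → 274 → 137 → 412 → 206 → 103 → 310 → 155 → 466 → 233 → 700 → 350 → 175 → 526 → 263 → 790 → 395 → 1186 → 593 → 1780 → 890 → 445 → 1336 → 668 → 334 → 167 → 502 → 251 → 754 → 377 → 1132 → 566 → 283 → 850 → 425 → 1276 → 638 → 319 → 958 → 479 → 1438 → 719 → 2158 → 1079 → 3238 → 1619 → 4858 → 2429 → 7288 → 3644 → 1822 → 911 → 2734 → 1367 → 4102 → 2051 → 6154 → 3077 → 9232 → 4616 → 2308 → 1154 → 577 → 1732 → 866 → 433 → 1300 → 650 → 325 → 976 → 488 → 244 → 122 → 61 → 184 → 92 → 46 → 23 → 70 → 35 → 106 → 53 → 160 → 80 → 40 → 20 → 10 → 5 → 16 → 8 → 4 → 2 → 1
Total steps = 111

111 steps


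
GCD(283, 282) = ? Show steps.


283 = 1 * 282 + 1
282 = 282 * 1 + 0
GCD = 1


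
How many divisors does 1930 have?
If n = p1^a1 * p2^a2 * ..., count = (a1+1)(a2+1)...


1930 = 2^1 × 5^1 × 193^1
d(1930) = (1+1) × (1+1) × (1+1) = 8

8 divisors


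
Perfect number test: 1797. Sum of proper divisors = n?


Proper divisors of 1797: 1, 3, 599
Sum = 1 + 3 + 599 = 603

No, 1797 is not perfect (603 ≠ 1797)


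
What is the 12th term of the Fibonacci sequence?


Sequence: 1, 1, 2, 3, 5, 8, 13, 21, 34, 55, 89, 144
F(12) = 144


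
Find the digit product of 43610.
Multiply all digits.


4 × 3 × 6 × 1 × 0 = 0


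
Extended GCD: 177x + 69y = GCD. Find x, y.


Tabular extended Euclidean (each row: r = 177*s + 69*t):
r=177, s=1, t=0
r=69, s=0, t=1
q=2: r=39, s=1, t=-2   [177*(1) + 69*(-2) = 39]
q=1: r=30, s=-1, t=3   [177*(-1) + 69*(3) = 30]
q=1: r=9, s=2, t=-5   [177*(2) + 69*(-5) = 9]
q=3: r=3, s=-7, t=18   [177*(-7) + 69*(18) = 3]
q=3: r=0, s=23, t=-59   [177*(23) + 69*(-59) = 0]
GCD = 3; from the row with r=3: x=-7, y=18
Check: 177*(-7) + 69*(18) = -1239 + 1242 = 3

GCD = 3, x = -7, y = 18
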